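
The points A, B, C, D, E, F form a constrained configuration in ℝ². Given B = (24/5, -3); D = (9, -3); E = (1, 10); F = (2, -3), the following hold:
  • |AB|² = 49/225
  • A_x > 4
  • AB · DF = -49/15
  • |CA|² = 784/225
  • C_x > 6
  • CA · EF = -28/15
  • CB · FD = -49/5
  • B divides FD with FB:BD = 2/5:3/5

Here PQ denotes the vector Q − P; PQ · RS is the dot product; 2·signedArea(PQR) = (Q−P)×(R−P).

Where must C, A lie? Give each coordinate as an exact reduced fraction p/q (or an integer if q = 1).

1. C_x = 31/5  [CB · FD = -49/5]
2. A_x = 13/3  [AB · DF = -49/15]
3. A_y = -3  [|AB|² = 49/225]
   → A = (13/3, -3)
4. C_x = 31/5  [CB · FD = -49/5 ∩ CA · EF = -28/15]
5. C_y = -3  [CB · FD = -49/5 ∩ CA · EF = -28/15]
   → C = (31/5, -3)

A = (13/3, -3)
C = (31/5, -3)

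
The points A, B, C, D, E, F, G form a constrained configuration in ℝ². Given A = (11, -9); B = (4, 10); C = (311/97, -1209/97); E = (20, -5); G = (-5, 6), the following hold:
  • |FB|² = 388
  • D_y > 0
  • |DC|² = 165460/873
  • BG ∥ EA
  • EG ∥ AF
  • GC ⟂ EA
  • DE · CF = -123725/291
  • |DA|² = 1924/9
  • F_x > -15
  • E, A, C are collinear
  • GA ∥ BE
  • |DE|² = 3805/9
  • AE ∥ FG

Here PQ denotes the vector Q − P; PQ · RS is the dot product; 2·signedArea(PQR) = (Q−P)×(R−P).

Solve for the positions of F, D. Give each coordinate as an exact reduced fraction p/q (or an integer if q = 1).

D = (1/3, 1)
F = (-14, 2)

1. F_x = -14  [AE ∥ FG ∩ EG ∥ AF]
2. F_y = 2  [AE ∥ FG ∩ EG ∥ AF]
   → F = (-14, 2)
3. D_x = 1/3  [line 1669/97·x + -1403/97·y + 2540/291 = 0 ∩ |DA|² = 1924/9]
4. D_y = 1  [line 1669/97·x + -1403/97·y + 2540/291 = 0 ∩ |DA|² = 1924/9]
   → D = (1/3, 1)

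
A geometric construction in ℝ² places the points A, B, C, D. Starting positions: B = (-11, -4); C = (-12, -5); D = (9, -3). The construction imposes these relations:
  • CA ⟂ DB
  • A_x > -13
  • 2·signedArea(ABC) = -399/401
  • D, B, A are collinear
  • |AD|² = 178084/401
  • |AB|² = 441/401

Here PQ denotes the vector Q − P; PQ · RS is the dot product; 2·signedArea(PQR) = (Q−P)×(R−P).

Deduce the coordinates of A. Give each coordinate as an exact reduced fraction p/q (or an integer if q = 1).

A = (-4831/401, -1625/401)

1. A_x = -4831/401  [D, B, A are collinear ∩ CA ⟂ DB]
2. A_y = -1625/401  [D, B, A are collinear ∩ CA ⟂ DB]
   → A = (-4831/401, -1625/401)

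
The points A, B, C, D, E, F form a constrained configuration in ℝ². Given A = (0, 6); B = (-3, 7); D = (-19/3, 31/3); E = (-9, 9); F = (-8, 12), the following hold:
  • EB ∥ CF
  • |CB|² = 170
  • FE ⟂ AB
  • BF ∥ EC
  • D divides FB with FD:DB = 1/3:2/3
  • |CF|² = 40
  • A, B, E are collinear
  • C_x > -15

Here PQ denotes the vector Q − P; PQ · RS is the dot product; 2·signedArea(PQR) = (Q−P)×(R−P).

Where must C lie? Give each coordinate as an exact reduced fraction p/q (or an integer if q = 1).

C = (-14, 14)

1. C_x = -14  [EB ∥ CF ∩ BF ∥ EC]
2. C_y = 14  [EB ∥ CF ∩ BF ∥ EC]
   → C = (-14, 14)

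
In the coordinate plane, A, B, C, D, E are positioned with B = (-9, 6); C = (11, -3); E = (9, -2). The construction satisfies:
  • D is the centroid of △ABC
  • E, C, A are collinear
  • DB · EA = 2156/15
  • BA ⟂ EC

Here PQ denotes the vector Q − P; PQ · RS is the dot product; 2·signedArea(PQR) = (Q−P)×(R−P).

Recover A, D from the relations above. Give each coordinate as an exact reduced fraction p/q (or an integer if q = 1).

A = (-43/5, 34/5)
D = (-11/5, 49/15)

1. A_x = -43/5  [E, C, A are collinear ∩ BA ⟂ EC]
2. A_y = 34/5  [E, C, A are collinear ∩ BA ⟂ EC]
   → A = (-43/5, 34/5)
3. D_x = -11/5  [D is the centroid of △ABC]
4. D_y = 49/15  [D is the centroid of △ABC]
   → D = (-11/5, 49/15)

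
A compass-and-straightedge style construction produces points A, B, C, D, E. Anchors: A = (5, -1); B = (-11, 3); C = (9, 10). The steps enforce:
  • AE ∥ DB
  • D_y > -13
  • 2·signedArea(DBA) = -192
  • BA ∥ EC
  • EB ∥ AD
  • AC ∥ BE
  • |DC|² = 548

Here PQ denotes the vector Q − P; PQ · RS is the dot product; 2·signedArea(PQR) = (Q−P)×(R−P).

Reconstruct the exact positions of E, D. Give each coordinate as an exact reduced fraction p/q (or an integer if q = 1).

D = (1, -12)
E = (-7, 14)

1. E_x = -7  [BA ∥ EC ∩ AC ∥ BE]
2. E_y = 14  [BA ∥ EC ∩ AC ∥ BE]
   → E = (-7, 14)
3. D_x = 1  [AE ∥ DB ∩ EB ∥ AD]
4. D_y = -12  [AE ∥ DB ∩ EB ∥ AD]
   → D = (1, -12)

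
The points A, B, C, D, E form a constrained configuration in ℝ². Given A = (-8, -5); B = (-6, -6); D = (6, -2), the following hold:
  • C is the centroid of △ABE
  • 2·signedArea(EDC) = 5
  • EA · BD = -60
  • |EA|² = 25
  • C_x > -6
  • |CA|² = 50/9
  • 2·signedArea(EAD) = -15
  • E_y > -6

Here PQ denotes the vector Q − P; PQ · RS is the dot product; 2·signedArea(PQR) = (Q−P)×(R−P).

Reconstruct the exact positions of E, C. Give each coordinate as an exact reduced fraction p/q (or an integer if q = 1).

1. E_x = -3  [2·signedArea(EAD) = -15 ∩ EA · BD = -60]
2. E_y = -5  [2·signedArea(EAD) = -15 ∩ EA · BD = -60]
   → E = (-3, -5)
3. C_x = -17/3  [C is the centroid of △ABE]
4. C_y = -16/3  [C is the centroid of △ABE]
   → C = (-17/3, -16/3)

C = (-17/3, -16/3)
E = (-3, -5)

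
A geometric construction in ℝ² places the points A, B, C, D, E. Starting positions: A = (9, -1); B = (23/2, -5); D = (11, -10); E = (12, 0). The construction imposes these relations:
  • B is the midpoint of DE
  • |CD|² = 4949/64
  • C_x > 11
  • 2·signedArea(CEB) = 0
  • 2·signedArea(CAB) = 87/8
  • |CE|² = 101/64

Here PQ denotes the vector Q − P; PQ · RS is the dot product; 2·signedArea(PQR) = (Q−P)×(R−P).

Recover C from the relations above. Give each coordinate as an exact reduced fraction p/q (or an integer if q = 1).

C = (95/8, -5/4)

1. C_x = 95/8  [2·signedArea(CEB) = 0 ∩ 2·signedArea(CAB) = 87/8]
2. C_y = -5/4  [2·signedArea(CEB) = 0 ∩ 2·signedArea(CAB) = 87/8]
   → C = (95/8, -5/4)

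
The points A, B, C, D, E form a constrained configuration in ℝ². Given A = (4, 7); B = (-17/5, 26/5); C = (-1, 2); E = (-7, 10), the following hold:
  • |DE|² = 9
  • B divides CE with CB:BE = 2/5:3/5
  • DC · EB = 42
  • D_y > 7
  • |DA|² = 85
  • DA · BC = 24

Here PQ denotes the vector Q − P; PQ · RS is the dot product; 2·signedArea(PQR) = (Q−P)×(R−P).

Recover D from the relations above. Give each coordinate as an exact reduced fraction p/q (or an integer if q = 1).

1. D_x = -26/5  [line -12/5·x + 16/5·y + -184/5 = 0 ∩ |DE|² = 9]
2. D_y = 38/5  [line -12/5·x + 16/5·y + -184/5 = 0 ∩ |DE|² = 9]
   → D = (-26/5, 38/5)

D = (-26/5, 38/5)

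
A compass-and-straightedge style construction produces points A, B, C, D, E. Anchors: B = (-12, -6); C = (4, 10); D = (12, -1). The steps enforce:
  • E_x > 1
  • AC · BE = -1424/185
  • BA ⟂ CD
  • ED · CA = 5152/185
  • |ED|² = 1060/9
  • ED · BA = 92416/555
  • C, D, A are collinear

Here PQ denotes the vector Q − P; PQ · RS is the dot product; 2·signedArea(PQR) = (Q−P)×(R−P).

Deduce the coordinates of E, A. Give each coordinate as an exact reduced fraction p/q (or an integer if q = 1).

A = (1124/185, 1322/185)
E = (4/3, 1)

1. A_x = 1124/185  [C, D, A are collinear ∩ BA ⟂ CD]
2. A_y = 1322/185  [C, D, A are collinear ∩ BA ⟂ CD]
   → A = (1124/185, 1322/185)
3. E_x = 4/3  [ED · BA = 92416/555 ∩ AC · BE = -1424/185]
4. E_y = 1  [ED · BA = 92416/555 ∩ AC · BE = -1424/185]
   → E = (4/3, 1)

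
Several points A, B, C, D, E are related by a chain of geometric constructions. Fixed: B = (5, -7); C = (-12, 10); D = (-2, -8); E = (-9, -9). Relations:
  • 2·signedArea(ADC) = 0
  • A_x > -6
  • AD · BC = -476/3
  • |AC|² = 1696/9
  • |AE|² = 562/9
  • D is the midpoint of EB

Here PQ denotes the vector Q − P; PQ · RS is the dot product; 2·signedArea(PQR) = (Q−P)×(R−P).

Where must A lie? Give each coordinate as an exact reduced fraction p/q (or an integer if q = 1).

1. A_x = -16/3  [2·signedArea(ADC) = 0 ∩ AD · BC = -476/3]
2. A_y = -2  [2·signedArea(ADC) = 0 ∩ AD · BC = -476/3]
   → A = (-16/3, -2)

A = (-16/3, -2)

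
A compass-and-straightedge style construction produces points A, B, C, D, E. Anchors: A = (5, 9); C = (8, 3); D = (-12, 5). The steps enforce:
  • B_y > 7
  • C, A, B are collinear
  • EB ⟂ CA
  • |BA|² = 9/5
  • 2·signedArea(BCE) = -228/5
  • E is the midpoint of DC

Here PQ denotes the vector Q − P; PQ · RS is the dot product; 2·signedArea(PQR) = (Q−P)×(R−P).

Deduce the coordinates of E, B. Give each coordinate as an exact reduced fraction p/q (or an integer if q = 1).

1. E_x = -2  [E is the midpoint of DC]
2. E_y = 4  [E is the midpoint of DC]
   → E = (-2, 4)
3. B_x = 28/5  [C, A, B are collinear ∩ EB ⟂ CA]
4. B_y = 39/5  [C, A, B are collinear ∩ EB ⟂ CA]
   → B = (28/5, 39/5)

B = (28/5, 39/5)
E = (-2, 4)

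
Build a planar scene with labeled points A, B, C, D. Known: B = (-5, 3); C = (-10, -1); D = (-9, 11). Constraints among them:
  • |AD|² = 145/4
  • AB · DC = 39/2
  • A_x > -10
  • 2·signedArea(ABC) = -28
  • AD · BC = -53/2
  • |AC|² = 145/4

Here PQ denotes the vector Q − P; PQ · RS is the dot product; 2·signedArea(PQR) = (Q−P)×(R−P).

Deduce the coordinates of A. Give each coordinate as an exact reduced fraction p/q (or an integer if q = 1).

1. A_x = -19/2  [AB · DC = 39/2 ∩ AD · BC = -53/2]
2. A_y = 5  [AB · DC = 39/2 ∩ AD · BC = -53/2]
   → A = (-19/2, 5)

A = (-19/2, 5)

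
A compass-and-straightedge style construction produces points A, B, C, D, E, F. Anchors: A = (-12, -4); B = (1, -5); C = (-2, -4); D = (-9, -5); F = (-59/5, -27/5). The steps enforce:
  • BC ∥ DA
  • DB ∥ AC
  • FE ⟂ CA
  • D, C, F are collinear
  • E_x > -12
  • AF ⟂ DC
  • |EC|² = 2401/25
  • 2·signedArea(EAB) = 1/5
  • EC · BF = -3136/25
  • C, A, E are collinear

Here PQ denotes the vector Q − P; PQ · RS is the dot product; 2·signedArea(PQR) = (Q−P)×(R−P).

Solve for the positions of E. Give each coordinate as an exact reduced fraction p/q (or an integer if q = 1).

1. E_x = -59/5  [C, A, E are collinear ∩ FE ⟂ CA]
2. E_y = -4  [C, A, E are collinear ∩ FE ⟂ CA]
   → E = (-59/5, -4)

E = (-59/5, -4)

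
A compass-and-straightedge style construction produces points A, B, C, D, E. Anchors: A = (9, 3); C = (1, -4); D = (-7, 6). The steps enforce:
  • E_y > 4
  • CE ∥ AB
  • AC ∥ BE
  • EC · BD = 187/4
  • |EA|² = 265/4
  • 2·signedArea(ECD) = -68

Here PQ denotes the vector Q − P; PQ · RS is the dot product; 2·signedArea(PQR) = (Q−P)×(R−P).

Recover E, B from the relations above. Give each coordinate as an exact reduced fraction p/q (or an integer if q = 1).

1. E_x = 1  [line -10·x + -8·y + 46 = 0 ∩ |EA|² = 265/4]
2. E_y = 9/2  [line -10·x + -8·y + 46 = 0 ∩ |EA|² = 265/4]
   → E = (1, 9/2)
3. B_x = 9  [AC ∥ BE ∩ CE ∥ AB]
4. B_y = 23/2  [AC ∥ BE ∩ CE ∥ AB]
   → B = (9, 23/2)

B = (9, 23/2)
E = (1, 9/2)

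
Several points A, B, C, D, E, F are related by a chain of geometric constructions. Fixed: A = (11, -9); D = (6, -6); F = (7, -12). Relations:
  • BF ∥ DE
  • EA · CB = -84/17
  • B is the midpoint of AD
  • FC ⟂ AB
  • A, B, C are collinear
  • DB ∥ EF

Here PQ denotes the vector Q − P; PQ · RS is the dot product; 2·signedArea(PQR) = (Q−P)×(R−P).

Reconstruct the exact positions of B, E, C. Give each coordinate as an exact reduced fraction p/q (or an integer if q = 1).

1. B_x = 17/2  [B is the midpoint of AD]
2. B_y = -15/2  [B is the midpoint of AD]
   → B = (17/2, -15/2)
3. E_x = 9/2  [DB ∥ EF ∩ BF ∥ DE]
4. E_y = -21/2  [DB ∥ EF ∩ BF ∥ DE]
   → E = (9/2, -21/2)
5. C_x = 319/34  [A, B, C are collinear ∩ FC ⟂ AB]
6. C_y = -273/34  [A, B, C are collinear ∩ FC ⟂ AB]
   → C = (319/34, -273/34)

B = (17/2, -15/2)
C = (319/34, -273/34)
E = (9/2, -21/2)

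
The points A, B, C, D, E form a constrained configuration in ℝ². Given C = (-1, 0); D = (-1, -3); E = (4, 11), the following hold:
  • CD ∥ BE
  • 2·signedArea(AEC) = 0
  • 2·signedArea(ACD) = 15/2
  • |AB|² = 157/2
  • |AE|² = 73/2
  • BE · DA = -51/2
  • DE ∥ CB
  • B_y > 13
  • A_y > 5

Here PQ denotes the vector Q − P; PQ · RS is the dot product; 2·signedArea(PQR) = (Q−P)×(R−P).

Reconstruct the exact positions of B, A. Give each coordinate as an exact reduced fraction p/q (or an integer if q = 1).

A = (3/2, 11/2)
B = (4, 14)

1. B_x = 4  [CD ∥ BE ∩ DE ∥ CB]
2. B_y = 14  [CD ∥ BE ∩ DE ∥ CB]
   → B = (4, 14)
3. A_x = 3/2  [2·signedArea(AEC) = 0 ∩ 2·signedArea(ACD) = 15/2]
4. A_y = 11/2  [2·signedArea(AEC) = 0 ∩ 2·signedArea(ACD) = 15/2]
   → A = (3/2, 11/2)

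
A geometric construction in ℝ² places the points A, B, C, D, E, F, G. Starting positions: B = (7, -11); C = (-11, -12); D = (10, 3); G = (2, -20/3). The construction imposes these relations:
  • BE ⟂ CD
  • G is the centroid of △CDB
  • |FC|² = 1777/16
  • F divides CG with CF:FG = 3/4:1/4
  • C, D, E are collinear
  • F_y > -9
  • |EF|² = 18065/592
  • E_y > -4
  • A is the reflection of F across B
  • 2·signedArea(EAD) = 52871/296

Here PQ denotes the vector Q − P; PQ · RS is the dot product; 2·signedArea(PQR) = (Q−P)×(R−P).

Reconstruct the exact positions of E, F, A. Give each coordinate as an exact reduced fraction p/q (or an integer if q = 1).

A = (61/4, -14)
E = (103/74, -233/74)
F = (-5/4, -8)

1. E_x = 103/74  [C, D, E are collinear ∩ BE ⟂ CD]
2. E_y = -233/74  [C, D, E are collinear ∩ BE ⟂ CD]
   → E = (103/74, -233/74)
3. F_x = -5/4  [F divides CG with CF:FG = 3/4:1/4]
4. F_y = -8  [F divides CG with CF:FG = 3/4:1/4]
   → F = (-5/4, -8)
5. A_x = 61/4  [A is the reflection of F across B]
6. A_y = -14  [A is the reflection of F across B]
   → A = (61/4, -14)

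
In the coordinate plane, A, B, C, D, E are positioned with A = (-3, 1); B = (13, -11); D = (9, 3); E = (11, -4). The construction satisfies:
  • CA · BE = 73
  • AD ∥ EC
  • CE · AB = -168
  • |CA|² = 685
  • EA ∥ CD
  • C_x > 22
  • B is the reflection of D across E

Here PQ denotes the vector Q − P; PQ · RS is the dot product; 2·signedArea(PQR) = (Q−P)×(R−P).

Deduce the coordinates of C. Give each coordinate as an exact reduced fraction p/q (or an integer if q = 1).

C = (23, -2)

1. C_x = 23  [EA ∥ CD ∩ AD ∥ EC]
2. C_y = -2  [EA ∥ CD ∩ AD ∥ EC]
   → C = (23, -2)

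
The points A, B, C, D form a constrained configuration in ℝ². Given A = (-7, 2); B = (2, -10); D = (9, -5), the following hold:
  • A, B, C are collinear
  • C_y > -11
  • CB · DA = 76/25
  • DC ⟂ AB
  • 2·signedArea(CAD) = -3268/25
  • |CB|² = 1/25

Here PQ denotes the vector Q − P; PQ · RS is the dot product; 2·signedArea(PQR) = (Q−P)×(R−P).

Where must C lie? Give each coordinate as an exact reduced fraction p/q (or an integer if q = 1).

C = (53/25, -254/25)

1. C_x = 53/25  [A, B, C are collinear ∩ DC ⟂ AB]
2. C_y = -254/25  [A, B, C are collinear ∩ DC ⟂ AB]
   → C = (53/25, -254/25)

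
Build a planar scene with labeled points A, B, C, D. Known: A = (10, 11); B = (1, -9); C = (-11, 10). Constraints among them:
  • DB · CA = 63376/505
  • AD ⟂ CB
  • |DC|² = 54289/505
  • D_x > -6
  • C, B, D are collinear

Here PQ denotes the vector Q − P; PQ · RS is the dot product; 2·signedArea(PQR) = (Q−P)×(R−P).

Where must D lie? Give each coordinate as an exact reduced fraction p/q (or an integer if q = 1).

1. D_x = -2759/505  [C, B, D are collinear ∩ AD ⟂ CB]
2. D_y = 623/505  [C, B, D are collinear ∩ AD ⟂ CB]
   → D = (-2759/505, 623/505)

D = (-2759/505, 623/505)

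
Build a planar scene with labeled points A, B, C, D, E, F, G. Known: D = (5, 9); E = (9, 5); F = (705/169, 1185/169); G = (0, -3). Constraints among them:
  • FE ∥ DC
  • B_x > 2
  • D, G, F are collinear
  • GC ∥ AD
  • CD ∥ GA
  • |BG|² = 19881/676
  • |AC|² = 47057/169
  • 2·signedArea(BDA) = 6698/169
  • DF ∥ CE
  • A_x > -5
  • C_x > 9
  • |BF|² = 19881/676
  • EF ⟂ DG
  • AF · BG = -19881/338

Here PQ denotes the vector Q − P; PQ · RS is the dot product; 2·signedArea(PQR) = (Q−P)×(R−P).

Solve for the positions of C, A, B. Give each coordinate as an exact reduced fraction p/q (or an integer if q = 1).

A = (-816/169, -167/169)
B = (705/338, 339/169)
C = (1661/169, 1181/169)

1. C_x = 1661/169  [DF ∥ CE ∩ FE ∥ DC]
2. C_y = 1181/169  [DF ∥ CE ∩ FE ∥ DC]
   → C = (1661/169, 1181/169)
3. A_x = -816/169  [GC ∥ AD ∩ CD ∥ GA]
4. A_y = -167/169  [GC ∥ AD ∩ CD ∥ GA]
   → A = (-816/169, -167/169)
5. B_x = 705/338  [2·signedArea(BDA) = 6698/169 ∩ AF · BG = -19881/338]
6. B_y = 339/169  [2·signedArea(BDA) = 6698/169 ∩ AF · BG = -19881/338]
   → B = (705/338, 339/169)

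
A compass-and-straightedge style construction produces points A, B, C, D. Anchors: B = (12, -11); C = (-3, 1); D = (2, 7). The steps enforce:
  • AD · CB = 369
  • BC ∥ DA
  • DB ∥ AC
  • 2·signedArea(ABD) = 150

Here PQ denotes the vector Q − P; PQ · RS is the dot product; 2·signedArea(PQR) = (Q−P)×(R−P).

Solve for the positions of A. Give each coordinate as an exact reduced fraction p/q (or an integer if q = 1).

1. A_x = -13  [DB ∥ AC ∩ BC ∥ DA]
2. A_y = 19  [DB ∥ AC ∩ BC ∥ DA]
   → A = (-13, 19)

A = (-13, 19)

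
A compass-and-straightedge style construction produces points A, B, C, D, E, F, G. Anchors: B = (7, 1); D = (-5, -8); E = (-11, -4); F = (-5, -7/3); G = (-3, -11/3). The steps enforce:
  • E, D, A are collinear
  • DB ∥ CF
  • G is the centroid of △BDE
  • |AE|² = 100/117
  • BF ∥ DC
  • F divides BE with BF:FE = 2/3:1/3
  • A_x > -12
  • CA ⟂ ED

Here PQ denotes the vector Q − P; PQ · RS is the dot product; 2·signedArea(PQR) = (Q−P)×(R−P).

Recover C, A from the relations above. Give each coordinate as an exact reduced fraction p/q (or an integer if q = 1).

A = (-153/13, -136/39)
C = (-17, -34/3)

1. C_x = -17  [DB ∥ CF ∩ BF ∥ DC]
2. C_y = -34/3  [DB ∥ CF ∩ BF ∥ DC]
   → C = (-17, -34/3)
3. A_x = -153/13  [E, D, A are collinear ∩ CA ⟂ ED]
4. A_y = -136/39  [E, D, A are collinear ∩ CA ⟂ ED]
   → A = (-153/13, -136/39)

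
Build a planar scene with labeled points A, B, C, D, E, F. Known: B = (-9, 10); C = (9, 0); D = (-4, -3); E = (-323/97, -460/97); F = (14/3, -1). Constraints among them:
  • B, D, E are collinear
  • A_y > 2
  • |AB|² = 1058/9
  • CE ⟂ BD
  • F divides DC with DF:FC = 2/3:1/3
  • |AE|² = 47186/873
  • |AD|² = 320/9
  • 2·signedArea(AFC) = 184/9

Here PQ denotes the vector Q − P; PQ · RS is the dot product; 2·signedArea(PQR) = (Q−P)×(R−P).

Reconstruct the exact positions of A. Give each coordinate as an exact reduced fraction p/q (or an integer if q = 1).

1. A_x = -4/3  [line -1·x + 13/3·y + -103/9 = 0 ∩ |AD|² = 320/9]
2. A_y = 7/3  [line -1·x + 13/3·y + -103/9 = 0 ∩ |AD|² = 320/9]
   → A = (-4/3, 7/3)

A = (-4/3, 7/3)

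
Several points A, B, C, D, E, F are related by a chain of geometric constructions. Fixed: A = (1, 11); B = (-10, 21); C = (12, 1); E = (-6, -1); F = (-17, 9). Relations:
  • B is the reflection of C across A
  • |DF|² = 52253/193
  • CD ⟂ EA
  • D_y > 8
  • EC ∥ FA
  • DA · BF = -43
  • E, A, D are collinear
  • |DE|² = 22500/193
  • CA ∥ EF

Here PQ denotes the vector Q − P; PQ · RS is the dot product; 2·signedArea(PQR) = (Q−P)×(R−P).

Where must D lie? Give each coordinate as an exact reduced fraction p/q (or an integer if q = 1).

D = (-108/193, 1607/193)

1. D_x = -108/193  [E, A, D are collinear ∩ CD ⟂ EA]
2. D_y = 1607/193  [E, A, D are collinear ∩ CD ⟂ EA]
   → D = (-108/193, 1607/193)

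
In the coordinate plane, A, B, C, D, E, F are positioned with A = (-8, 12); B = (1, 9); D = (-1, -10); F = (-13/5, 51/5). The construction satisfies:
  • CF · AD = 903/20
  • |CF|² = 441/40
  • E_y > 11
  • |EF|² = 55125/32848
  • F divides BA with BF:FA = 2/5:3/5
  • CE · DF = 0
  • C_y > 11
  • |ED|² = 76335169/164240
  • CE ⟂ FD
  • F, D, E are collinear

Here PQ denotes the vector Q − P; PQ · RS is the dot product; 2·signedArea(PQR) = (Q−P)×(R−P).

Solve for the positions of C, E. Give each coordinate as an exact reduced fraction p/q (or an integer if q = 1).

C = (-23/4, 45/4)
E = (-27739/10265, 471837/41060)

1. E_x = -27739/10265  [line 101/5·x + 8/5·y + 181/5 = 0 ∩ |ED|² = 76335169/164240]
2. E_y = 471837/41060  [line 101/5·x + 8/5·y + 181/5 = 0 ∩ |ED|² = 76335169/164240]
   → E = (-27739/10265, 471837/41060)
3. C_x = -23/4  [CE · DF = 0 ∩ CF · AD = 903/20]
4. C_y = 45/4  [CE · DF = 0 ∩ CF · AD = 903/20]
   → C = (-23/4, 45/4)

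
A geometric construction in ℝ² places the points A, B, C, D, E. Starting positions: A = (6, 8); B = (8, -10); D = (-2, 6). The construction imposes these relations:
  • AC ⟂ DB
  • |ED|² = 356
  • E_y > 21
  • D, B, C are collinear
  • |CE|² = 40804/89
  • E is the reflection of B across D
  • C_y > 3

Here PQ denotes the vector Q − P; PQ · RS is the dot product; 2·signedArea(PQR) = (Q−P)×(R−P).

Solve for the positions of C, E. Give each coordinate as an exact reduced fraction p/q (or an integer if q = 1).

C = (-58/89, 342/89)
E = (-12, 22)

1. C_x = -58/89  [D, B, C are collinear ∩ AC ⟂ DB]
2. C_y = 342/89  [D, B, C are collinear ∩ AC ⟂ DB]
   → C = (-58/89, 342/89)
3. E_x = -12  [E is the reflection of B across D]
4. E_y = 22  [E is the reflection of B across D]
   → E = (-12, 22)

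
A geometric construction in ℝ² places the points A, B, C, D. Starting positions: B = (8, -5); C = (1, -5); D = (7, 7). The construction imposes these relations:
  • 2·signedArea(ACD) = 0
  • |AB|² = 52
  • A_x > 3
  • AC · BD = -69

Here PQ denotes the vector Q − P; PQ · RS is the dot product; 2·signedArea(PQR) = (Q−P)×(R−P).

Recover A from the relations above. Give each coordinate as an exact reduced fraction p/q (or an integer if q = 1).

1. A_x = 4  [2·signedArea(ACD) = 0 ∩ AC · BD = -69]
2. A_y = 1  [2·signedArea(ACD) = 0 ∩ AC · BD = -69]
   → A = (4, 1)

A = (4, 1)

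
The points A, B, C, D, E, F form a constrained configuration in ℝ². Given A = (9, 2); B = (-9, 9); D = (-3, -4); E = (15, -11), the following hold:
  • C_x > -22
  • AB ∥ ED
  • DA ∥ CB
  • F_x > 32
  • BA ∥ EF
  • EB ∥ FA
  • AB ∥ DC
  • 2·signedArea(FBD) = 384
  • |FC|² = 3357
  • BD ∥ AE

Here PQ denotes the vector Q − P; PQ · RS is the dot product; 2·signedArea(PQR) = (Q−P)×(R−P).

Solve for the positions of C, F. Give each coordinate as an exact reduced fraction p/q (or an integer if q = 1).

1. C_x = -21  [DA ∥ CB ∩ AB ∥ DC]
2. C_y = 3  [DA ∥ CB ∩ AB ∥ DC]
   → C = (-21, 3)
3. F_x = 33  [EB ∥ FA ∩ BA ∥ EF]
4. F_y = -18  [EB ∥ FA ∩ BA ∥ EF]
   → F = (33, -18)

C = (-21, 3)
F = (33, -18)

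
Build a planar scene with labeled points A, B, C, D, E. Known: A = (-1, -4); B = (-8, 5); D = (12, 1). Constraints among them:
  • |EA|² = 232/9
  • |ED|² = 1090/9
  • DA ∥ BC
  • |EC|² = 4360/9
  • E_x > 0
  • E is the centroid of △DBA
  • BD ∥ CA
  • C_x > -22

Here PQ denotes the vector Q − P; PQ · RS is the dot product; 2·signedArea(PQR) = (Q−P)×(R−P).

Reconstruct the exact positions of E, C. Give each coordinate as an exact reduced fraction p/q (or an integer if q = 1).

1. E_x = 1  [E is the centroid of △DBA]
2. E_y = 2/3  [E is the centroid of △DBA]
   → E = (1, 2/3)
3. C_x = -21  [BD ∥ CA ∩ DA ∥ BC]
4. C_y = 0  [BD ∥ CA ∩ DA ∥ BC]
   → C = (-21, 0)

C = (-21, 0)
E = (1, 2/3)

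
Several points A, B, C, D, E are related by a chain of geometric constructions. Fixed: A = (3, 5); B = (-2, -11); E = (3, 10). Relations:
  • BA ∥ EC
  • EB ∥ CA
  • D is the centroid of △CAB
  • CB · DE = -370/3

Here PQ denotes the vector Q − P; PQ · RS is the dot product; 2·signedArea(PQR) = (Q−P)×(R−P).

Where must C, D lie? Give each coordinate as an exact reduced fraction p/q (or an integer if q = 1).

1. C_x = 8  [EB ∥ CA ∩ BA ∥ EC]
2. C_y = 26  [EB ∥ CA ∩ BA ∥ EC]
   → C = (8, 26)
3. D_x = 3  [D is the centroid of △CAB]
4. D_y = 20/3  [D is the centroid of △CAB]
   → D = (3, 20/3)

C = (8, 26)
D = (3, 20/3)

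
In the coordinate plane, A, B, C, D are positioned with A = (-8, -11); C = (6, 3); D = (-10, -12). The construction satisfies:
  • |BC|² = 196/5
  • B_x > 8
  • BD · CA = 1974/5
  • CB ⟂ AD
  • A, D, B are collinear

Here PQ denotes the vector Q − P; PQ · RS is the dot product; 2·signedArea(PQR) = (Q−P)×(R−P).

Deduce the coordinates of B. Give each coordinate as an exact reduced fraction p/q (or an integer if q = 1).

B = (44/5, -13/5)

1. B_x = 44/5  [A, D, B are collinear ∩ CB ⟂ AD]
2. B_y = -13/5  [A, D, B are collinear ∩ CB ⟂ AD]
   → B = (44/5, -13/5)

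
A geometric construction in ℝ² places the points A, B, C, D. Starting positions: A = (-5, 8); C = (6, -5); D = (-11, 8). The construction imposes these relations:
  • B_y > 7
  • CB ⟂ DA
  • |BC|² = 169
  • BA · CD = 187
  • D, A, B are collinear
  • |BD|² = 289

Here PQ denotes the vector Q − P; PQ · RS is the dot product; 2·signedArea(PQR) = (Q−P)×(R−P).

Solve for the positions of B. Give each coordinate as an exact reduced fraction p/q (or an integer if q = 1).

B = (6, 8)

1. B_x = 6  [D, A, B are collinear ∩ CB ⟂ DA]
2. B_y = 8  [D, A, B are collinear ∩ CB ⟂ DA]
   → B = (6, 8)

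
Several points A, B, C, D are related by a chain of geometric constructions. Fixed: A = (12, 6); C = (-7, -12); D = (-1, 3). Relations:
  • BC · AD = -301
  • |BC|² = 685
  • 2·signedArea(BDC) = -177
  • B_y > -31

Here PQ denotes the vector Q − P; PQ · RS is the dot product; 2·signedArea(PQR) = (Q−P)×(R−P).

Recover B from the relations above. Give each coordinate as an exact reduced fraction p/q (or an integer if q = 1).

B = (-26, -30)

1. B_x = -26  [2·signedArea(BDC) = -177 ∩ BC · AD = -301]
2. B_y = -30  [2·signedArea(BDC) = -177 ∩ BC · AD = -301]
   → B = (-26, -30)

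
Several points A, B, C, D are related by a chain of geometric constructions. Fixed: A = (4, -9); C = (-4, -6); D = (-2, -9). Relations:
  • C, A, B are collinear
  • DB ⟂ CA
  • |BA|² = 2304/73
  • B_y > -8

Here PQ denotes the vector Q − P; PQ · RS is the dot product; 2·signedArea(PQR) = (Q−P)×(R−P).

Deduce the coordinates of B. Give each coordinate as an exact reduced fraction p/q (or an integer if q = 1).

B = (-92/73, -513/73)

1. B_x = -92/73  [C, A, B are collinear ∩ DB ⟂ CA]
2. B_y = -513/73  [C, A, B are collinear ∩ DB ⟂ CA]
   → B = (-92/73, -513/73)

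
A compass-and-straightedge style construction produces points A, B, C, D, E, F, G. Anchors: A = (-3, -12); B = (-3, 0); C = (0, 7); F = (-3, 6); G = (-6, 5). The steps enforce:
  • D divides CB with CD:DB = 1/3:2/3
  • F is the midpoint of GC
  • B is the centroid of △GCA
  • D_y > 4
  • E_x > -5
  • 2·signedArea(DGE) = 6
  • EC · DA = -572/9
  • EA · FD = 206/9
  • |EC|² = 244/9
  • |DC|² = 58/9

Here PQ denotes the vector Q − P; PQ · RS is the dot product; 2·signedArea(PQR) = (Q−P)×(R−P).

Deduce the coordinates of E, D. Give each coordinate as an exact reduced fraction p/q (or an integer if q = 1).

D = (-1, 14/3)
E = (-4, 11/3)

1. D_x = -1  [D divides CB with CD:DB = 1/3:2/3]
2. D_y = 14/3  [D divides CB with CD:DB = 1/3:2/3]
   → D = (-1, 14/3)
3. E_x = -4  [EA · FD = 206/9 ∩ EC · DA = -572/9]
4. E_y = 11/3  [EA · FD = 206/9 ∩ EC · DA = -572/9]
   → E = (-4, 11/3)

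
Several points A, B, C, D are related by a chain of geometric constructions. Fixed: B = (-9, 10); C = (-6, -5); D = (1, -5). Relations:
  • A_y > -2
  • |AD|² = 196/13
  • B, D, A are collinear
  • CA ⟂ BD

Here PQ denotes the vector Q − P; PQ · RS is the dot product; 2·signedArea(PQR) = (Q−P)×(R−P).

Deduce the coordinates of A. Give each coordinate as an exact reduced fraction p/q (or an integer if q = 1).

A = (-15/13, -23/13)

1. A_x = -15/13  [B, D, A are collinear ∩ CA ⟂ BD]
2. A_y = -23/13  [B, D, A are collinear ∩ CA ⟂ BD]
   → A = (-15/13, -23/13)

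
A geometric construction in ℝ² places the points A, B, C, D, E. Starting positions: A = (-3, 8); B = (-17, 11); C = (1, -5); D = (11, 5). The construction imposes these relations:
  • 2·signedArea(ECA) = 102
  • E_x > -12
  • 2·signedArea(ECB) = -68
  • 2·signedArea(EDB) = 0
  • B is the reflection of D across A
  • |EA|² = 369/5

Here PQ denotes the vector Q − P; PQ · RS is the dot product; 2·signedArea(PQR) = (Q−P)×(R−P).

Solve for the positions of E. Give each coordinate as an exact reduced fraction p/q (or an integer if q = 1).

E = (-57/5, 49/5)

1. E_x = -57/5  [2·signedArea(EDB) = 0 ∩ 2·signedArea(ECB) = -68]
2. E_y = 49/5  [2·signedArea(EDB) = 0 ∩ 2·signedArea(ECB) = -68]
   → E = (-57/5, 49/5)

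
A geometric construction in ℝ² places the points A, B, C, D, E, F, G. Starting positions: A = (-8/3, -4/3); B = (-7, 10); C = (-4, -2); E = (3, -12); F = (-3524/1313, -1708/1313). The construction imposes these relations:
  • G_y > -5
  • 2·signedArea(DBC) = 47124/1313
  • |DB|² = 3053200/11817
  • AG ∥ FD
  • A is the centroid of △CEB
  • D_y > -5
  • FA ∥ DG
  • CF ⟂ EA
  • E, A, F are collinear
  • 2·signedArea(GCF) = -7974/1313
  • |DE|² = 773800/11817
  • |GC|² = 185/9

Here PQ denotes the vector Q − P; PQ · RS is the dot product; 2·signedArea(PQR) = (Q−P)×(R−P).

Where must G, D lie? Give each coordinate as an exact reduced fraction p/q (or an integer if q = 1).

D = (-1381/3939, -18254/3939)
G = (-1/3, -14/3)

1. G_x = -1/3  [line -918/1313·x + 1728/1313·y + 7758/1313 = 0 ∩ |GC|² = 185/9]
2. G_y = -14/3  [line -918/1313·x + 1728/1313·y + 7758/1313 = 0 ∩ |GC|² = 185/9]
   → G = (-1/3, -14/3)
3. D_x = -1381/3939  [FA ∥ DG ∩ AG ∥ FD]
4. D_y = -18254/3939  [FA ∥ DG ∩ AG ∥ FD]
   → D = (-1381/3939, -18254/3939)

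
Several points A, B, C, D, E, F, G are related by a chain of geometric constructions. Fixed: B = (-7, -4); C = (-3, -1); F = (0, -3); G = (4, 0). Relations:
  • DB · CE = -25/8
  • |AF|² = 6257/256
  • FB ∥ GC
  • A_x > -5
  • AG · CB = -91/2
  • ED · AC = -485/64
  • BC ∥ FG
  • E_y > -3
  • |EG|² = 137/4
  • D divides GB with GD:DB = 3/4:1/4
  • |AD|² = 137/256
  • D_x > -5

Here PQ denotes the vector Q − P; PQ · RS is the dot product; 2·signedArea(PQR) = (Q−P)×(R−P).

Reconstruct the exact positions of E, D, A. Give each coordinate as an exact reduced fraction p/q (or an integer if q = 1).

1. D_x = -17/4  [D divides GB with GD:DB = 3/4:1/4]
2. D_y = -3  [D divides GB with GD:DB = 3/4:1/4]
   → D = (-17/4, -3)
3. E_x = -3/2  [line -11/4·x + -1·y + -49/8 = 0 ∩ |EG|² = 137/4]
4. E_y = -2  [line -11/4·x + -1·y + -49/8 = 0 ∩ |EG|² = 137/4]
   → E = (-3/2, -2)
5. A_x = -79/16  [ED · AC = -485/64 ∩ AG · CB = -91/2]
6. A_y = -13/4  [ED · AC = -485/64 ∩ AG · CB = -91/2]
   → A = (-79/16, -13/4)

A = (-79/16, -13/4)
D = (-17/4, -3)
E = (-3/2, -2)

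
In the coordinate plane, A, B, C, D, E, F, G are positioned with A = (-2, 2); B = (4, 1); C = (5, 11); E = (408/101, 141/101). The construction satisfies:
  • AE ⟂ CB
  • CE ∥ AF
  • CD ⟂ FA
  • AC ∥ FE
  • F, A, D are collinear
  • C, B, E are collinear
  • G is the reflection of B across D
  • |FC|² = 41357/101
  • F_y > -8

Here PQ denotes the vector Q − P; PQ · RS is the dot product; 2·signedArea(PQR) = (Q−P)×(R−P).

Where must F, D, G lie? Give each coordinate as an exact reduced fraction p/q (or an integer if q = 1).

1. F_x = -299/101  [AC ∥ FE ∩ CE ∥ AF]
2. F_y = -768/101  [AC ∥ FE ∩ CE ∥ AF]
   → F = (-299/101, -768/101)
3. D_x = -105/101  [F, A, D are collinear ∩ CD ⟂ FA]
4. D_y = 1172/101  [F, A, D are collinear ∩ CD ⟂ FA]
   → D = (-105/101, 1172/101)
5. G_x = -614/101  [G is the reflection of B across D]
6. G_y = 2243/101  [G is the reflection of B across D]
   → G = (-614/101, 2243/101)

D = (-105/101, 1172/101)
F = (-299/101, -768/101)
G = (-614/101, 2243/101)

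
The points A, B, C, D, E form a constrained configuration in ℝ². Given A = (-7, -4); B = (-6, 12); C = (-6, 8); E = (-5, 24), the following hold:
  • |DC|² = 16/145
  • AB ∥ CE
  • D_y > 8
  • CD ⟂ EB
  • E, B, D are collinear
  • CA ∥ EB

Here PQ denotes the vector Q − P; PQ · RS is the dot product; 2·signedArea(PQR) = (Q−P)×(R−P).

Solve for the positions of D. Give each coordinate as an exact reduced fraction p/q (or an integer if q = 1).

1. D_x = -918/145  [E, B, D are collinear ∩ CD ⟂ EB]
2. D_y = 1164/145  [E, B, D are collinear ∩ CD ⟂ EB]
   → D = (-918/145, 1164/145)

D = (-918/145, 1164/145)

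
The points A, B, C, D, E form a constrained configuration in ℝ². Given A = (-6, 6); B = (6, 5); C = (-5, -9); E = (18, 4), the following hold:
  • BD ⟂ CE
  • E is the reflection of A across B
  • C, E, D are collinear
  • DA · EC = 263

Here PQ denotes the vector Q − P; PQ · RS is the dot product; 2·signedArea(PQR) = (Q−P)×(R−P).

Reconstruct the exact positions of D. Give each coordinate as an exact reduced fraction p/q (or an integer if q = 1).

D = (6515/698, -627/698)

1. D_x = 6515/698  [C, E, D are collinear ∩ BD ⟂ CE]
2. D_y = -627/698  [C, E, D are collinear ∩ BD ⟂ CE]
   → D = (6515/698, -627/698)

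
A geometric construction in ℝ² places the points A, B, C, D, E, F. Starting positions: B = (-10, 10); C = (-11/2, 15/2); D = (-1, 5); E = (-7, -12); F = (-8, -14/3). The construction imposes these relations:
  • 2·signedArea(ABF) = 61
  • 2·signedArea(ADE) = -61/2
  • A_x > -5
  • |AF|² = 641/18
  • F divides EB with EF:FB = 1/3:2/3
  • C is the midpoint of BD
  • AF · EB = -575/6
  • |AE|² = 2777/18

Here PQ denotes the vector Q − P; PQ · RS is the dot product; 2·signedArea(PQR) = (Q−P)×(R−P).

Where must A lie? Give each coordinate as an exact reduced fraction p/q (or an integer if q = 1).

1. A_x = -9/2  [AF · EB = -575/6 ∩ 2·signedArea(ADE) = -61/2]
2. A_y = 1/6  [AF · EB = -575/6 ∩ 2·signedArea(ADE) = -61/2]
   → A = (-9/2, 1/6)

A = (-9/2, 1/6)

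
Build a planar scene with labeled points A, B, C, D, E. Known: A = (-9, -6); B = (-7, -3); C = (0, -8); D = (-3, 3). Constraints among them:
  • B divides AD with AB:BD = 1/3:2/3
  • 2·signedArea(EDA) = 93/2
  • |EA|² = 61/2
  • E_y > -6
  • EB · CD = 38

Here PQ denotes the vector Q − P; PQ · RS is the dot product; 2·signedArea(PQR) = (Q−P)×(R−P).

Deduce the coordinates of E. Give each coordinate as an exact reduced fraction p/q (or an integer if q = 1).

E = (-7/2, -11/2)

1. E_x = -7/2  [2·signedArea(EDA) = 93/2 ∩ EB · CD = 38]
2. E_y = -11/2  [2·signedArea(EDA) = 93/2 ∩ EB · CD = 38]
   → E = (-7/2, -11/2)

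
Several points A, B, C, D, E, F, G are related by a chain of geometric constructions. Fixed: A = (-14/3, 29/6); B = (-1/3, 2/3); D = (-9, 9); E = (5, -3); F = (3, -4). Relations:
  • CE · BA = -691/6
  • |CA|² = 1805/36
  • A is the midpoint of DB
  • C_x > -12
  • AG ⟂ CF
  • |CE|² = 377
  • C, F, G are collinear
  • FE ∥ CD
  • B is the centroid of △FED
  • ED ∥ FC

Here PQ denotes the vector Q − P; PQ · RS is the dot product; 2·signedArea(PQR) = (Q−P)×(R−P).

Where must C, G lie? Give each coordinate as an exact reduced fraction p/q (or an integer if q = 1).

1. C_x = -11  [FE ∥ CD ∩ ED ∥ FC]
2. C_y = 8  [FE ∥ CD ∩ ED ∥ FC]
   → C = (-11, 8)
3. G_x = -295/51  [C, F, G are collinear ∩ AG ⟂ CF]
4. G_y = 60/17  [C, F, G are collinear ∩ AG ⟂ CF]
   → G = (-295/51, 60/17)

C = (-11, 8)
G = (-295/51, 60/17)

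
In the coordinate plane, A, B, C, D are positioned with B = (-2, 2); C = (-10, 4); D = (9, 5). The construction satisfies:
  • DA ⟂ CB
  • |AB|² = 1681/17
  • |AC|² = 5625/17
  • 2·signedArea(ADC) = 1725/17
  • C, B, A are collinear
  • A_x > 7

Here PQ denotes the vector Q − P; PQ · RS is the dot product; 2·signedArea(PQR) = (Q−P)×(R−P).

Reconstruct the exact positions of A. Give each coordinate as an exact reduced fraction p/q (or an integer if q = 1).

1. A_x = 130/17  [C, B, A are collinear ∩ DA ⟂ CB]
2. A_y = -7/17  [C, B, A are collinear ∩ DA ⟂ CB]
   → A = (130/17, -7/17)

A = (130/17, -7/17)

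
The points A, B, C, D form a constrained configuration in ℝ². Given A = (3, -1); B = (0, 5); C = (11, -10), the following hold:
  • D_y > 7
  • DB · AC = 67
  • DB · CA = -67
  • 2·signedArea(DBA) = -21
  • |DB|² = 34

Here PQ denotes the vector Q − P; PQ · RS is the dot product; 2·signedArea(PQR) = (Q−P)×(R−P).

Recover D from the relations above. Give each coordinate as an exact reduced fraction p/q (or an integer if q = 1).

D = (-5, 8)

1. D_x = -5  [2·signedArea(DBA) = -21 ∩ DB · CA = -67]
2. D_y = 8  [2·signedArea(DBA) = -21 ∩ DB · CA = -67]
   → D = (-5, 8)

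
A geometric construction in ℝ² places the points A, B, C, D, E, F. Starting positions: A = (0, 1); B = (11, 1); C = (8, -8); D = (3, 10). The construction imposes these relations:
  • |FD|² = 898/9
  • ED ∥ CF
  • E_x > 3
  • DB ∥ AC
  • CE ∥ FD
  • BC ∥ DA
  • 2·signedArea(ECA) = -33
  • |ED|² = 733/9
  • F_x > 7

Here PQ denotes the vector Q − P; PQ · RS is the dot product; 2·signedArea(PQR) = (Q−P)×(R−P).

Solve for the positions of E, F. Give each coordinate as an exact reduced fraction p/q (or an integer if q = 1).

E = (11/3, 1)
F = (22/3, 1)

1. E_x = 11/3  [line -9·x + -8·y + 41 = 0 ∩ |ED|² = 733/9]
2. E_y = 1  [line -9·x + -8·y + 41 = 0 ∩ |ED|² = 733/9]
   → E = (11/3, 1)
3. F_x = 22/3  [CE ∥ FD ∩ ED ∥ CF]
4. F_y = 1  [CE ∥ FD ∩ ED ∥ CF]
   → F = (22/3, 1)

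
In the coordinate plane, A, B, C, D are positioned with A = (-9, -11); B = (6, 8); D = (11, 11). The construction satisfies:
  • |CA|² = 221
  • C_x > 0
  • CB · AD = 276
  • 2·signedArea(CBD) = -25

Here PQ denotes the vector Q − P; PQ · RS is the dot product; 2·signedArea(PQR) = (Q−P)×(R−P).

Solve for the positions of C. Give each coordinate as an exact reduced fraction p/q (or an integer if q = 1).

1. C_x = 1  [CB · AD = 276 ∩ 2·signedArea(CBD) = -25]
2. C_y = 0  [CB · AD = 276 ∩ 2·signedArea(CBD) = -25]
   → C = (1, 0)

C = (1, 0)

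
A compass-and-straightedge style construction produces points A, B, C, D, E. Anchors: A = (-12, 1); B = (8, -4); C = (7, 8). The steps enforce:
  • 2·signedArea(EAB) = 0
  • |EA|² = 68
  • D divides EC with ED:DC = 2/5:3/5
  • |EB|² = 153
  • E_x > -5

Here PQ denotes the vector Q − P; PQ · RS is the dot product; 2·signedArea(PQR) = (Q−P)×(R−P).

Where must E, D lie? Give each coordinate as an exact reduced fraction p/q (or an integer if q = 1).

1. E_x = -4  [line 5·x + 20·y + 40 = 0 ∩ |EA|² = 68]
2. E_y = -1  [line 5·x + 20·y + 40 = 0 ∩ |EA|² = 68]
   → E = (-4, -1)
3. D_x = 2/5  [D divides EC with ED:DC = 2/5:3/5]
4. D_y = 13/5  [D divides EC with ED:DC = 2/5:3/5]
   → D = (2/5, 13/5)

D = (2/5, 13/5)
E = (-4, -1)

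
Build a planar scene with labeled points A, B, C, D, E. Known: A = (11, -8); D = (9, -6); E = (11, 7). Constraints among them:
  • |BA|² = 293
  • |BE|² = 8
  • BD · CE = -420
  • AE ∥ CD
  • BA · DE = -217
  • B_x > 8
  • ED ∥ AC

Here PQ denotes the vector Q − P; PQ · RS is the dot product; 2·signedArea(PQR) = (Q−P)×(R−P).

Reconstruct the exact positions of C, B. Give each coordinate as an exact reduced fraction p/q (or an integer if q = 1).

1. C_x = 9  [AE ∥ CD ∩ ED ∥ AC]
2. C_y = -21  [AE ∥ CD ∩ ED ∥ AC]
   → C = (9, -21)
3. B_x = 9  [BD · CE = -420 ∩ BA · DE = -217]
4. B_y = 9  [BD · CE = -420 ∩ BA · DE = -217]
   → B = (9, 9)

B = (9, 9)
C = (9, -21)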